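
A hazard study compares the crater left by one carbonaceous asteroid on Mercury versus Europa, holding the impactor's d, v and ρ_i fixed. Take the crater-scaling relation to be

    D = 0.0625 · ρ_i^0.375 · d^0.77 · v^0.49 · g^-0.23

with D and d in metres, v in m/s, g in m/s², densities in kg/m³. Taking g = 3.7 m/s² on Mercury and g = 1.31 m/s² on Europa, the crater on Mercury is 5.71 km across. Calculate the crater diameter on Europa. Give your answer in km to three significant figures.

D ≈ 7.25 km

All impactor-dependent factors cancel in the ratio, leaving D_Europa/D_Mercury = (g_Europa/g_Mercury)^-0.23.
(1.31/3.7)^-0.23 = 0.3541^-0.23 = 1.270
D_Europa = 1.270 × 5.71 km = 7.25 km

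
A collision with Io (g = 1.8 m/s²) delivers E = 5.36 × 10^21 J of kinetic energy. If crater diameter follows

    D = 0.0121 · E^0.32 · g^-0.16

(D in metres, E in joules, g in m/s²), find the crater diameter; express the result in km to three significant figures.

D ≈ 98.9 km

E^0.32 = (5.36 × 10^21)^0.32 = 8.981 × 10^6
g^-0.16 = 1.8^-0.16 = 0.9102
D = 0.0121 × 8.981 × 10^6 × 0.9102 = 98912 m
   = 98.91 km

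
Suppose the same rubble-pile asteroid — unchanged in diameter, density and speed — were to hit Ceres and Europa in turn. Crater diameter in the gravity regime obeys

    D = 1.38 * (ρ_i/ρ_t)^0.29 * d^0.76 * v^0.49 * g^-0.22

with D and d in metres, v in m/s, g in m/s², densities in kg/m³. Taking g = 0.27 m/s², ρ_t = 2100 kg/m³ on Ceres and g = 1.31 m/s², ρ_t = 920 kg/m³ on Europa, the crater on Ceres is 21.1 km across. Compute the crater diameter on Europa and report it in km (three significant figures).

The impactor-only factors (d, v, ρ_i) cancel in the ratio, leaving D_Europa/D_Ceres = (g_Europa/g_Ceres)^-0.22 · (ρ_t,Ceres/ρ_t,Europa)^0.29.
(1.31/0.27)^-0.22 = 4.852^-0.22 = 0.7065
(2100/920)^0.29 = 2.283^0.29 = 1.270
Ratio = 0.7065 × 1.270 = 0.8973
D_Europa = 0.8973 × 21.1 km = 18.9 km

D ≈ 18.9 km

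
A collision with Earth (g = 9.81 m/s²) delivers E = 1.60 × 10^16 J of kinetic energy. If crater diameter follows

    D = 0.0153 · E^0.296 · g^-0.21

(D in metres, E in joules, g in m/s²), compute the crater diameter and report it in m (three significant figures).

E^0.296 = (1.60 × 10^16)^0.296 = 6.258 × 10^4
g^-0.21 = 9.81^-0.21 = 0.6191
D = 0.0153 × 6.258 × 10^4 × 0.6191 = 592.8 m

D ≈ 593 m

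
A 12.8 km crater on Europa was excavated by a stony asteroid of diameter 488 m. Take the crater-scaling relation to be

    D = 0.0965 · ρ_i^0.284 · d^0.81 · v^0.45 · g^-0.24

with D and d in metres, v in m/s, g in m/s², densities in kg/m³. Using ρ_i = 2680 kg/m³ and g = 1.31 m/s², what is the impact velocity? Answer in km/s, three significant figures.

v ≈ 27.8 km/s

Rearranging for v: v = [D / (0.0965 · 2680^0.284 · 488^0.81 · 1.31^-0.24)]^(1/0.45).
D = 12800 m.
2680^0.284 = 9.410
488^0.81 = 150.5
1.31^-0.24 = 0.9372
Denominator = 0.0965 × 9.410 × 150.5 × 0.9372 = 128.1
D / 128.1 = 12800 / 128.1 = 99.92
v = 99.92^(1/0.45) = 99.92^2.2222 = 27773 m/s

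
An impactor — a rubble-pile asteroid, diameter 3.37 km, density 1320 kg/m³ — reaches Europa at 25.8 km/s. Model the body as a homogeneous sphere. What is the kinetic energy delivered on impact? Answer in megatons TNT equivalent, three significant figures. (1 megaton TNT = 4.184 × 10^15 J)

d = 3370 m; v = 25800 m/s.
Mass m = (π/6) ρ d³ = (π/6) × 1320 × (3370)³ = 2.645 × 10^13 kg
E = ½ m v² = 0.5 × 2.645 × 10^13 × (25800)² = 8.803 × 10^21 J
   = 8.803 × 10^21 / 4.184×10^15 = 2.104 × 10^6 Mt

E ≈ 2.10 × 10^6 Mt TNT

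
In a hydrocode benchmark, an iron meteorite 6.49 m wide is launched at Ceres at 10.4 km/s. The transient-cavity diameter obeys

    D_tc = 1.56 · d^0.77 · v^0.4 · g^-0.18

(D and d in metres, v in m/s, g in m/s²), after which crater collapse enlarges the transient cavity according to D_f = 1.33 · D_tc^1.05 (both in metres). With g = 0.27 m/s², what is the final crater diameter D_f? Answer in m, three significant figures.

v = 10400 m/s.
d^0.77 = 6.49^0.77 = 4.221
v^0.4 = 10400^0.4 = 40.44
g^-0.18 = 0.27^-0.18 = 1.266
D_tc = 1.56 × 4.221 × 40.44 × 1.266 = 337.1 m
D_f = 1.33 × (337.1)^1.05 = 599.8 m

D_f ≈ 600 m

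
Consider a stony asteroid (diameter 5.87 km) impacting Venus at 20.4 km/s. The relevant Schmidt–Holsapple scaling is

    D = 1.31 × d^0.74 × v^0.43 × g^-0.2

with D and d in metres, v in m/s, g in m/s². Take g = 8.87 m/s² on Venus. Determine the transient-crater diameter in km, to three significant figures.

In SI units: d = 5870 m, v = 20400 m/s.
d^0.74 = 5870^0.74 = 614.9
v^0.43 = 20400^0.43 = 71.31
g^-0.2 = 8.87^-0.2 = 0.6463
D = 1.31 × 614.9 × 71.31 × 0.6463 = 37124 m
   = 37.12 km

D ≈ 37.1 km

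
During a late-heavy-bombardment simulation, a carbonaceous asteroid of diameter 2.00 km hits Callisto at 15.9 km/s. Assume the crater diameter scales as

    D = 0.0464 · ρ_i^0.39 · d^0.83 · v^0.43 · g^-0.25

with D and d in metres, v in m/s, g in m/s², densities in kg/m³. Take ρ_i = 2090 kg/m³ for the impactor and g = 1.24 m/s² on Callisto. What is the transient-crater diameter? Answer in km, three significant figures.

D ≈ 30.5 km

In SI units: d = 2000 m, v = 15900 m/s.
ρ_i^0.39 = 2090^0.39 = 19.72
d^0.83 = 2000^0.83 = 549.4
v^0.43 = 15900^0.43 = 64.06
g^-0.25 = 1.24^-0.25 = 0.9476
D = 0.0464 × 19.72 × 549.4 × 64.06 × 0.9476 = 30516 m
   = 30.52 km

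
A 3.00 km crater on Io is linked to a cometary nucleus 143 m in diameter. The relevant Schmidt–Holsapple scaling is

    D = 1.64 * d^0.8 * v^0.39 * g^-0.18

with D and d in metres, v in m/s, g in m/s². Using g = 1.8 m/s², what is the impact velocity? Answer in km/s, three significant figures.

Rearranging for v: v = [D / (1.64 · 143^0.8 · 1.8^-0.18)]^(1/0.39).
D = 3000 m.
143^0.8 = 53.00
1.8^-0.18 = 0.8996
Denominator = 1.64 × 53.00 × 0.8996 = 78.19
D / 78.19 = 3000 / 78.19 = 38.37
v = 38.37^(1/0.39) = 38.37^2.5641 = 11522 m/s

v ≈ 11.5 km/s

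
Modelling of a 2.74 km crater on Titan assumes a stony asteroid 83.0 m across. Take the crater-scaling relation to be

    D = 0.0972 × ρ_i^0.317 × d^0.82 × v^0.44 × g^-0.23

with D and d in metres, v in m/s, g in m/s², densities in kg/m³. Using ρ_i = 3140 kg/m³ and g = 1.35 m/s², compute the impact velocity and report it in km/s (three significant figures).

Rearranging for v: v = [D / (0.0972 · 3140^0.317 · 83^0.82 · 1.35^-0.23)]^(1/0.44).
D = 2740 m.
3140^0.317 = 12.84
83^0.82 = 37.47
1.35^-0.23 = 0.9333
Denominator = 0.0972 × 12.84 × 37.47 × 0.9333 = 43.65
D / 43.65 = 2740 / 43.65 = 62.77
v = 62.77^(1/0.44) = 62.77^2.2727 = 12183 m/s

v ≈ 12.2 km/s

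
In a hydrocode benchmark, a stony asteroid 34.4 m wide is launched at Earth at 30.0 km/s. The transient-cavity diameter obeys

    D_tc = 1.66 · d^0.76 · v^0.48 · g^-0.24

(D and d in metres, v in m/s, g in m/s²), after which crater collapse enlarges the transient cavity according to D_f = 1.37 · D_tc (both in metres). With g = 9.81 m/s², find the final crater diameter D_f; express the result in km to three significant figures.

D_f ≈ 2.73 km

v = 30000 m/s.
d^0.76 = 34.4^0.76 = 14.72
v^0.48 = 30000^0.48 = 140.9
g^-0.24 = 9.81^-0.24 = 0.5781
D_tc = 1.66 × 14.72 × 140.9 × 0.5781 = 1990 m
D_f = 1.37 × 1990 = 2726 m
     = 2.726 km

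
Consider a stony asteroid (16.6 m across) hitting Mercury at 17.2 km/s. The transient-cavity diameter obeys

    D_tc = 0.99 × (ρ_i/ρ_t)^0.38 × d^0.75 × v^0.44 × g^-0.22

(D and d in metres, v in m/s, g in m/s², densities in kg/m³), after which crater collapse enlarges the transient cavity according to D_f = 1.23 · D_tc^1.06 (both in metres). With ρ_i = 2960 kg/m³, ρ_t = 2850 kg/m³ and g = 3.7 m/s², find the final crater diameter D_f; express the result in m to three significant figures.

v = 17200 m/s.
(ρ_i/ρ_t)^0.38 = (2960/2850)^0.38 = 1.014
d^0.75 = 16.6^0.75 = 8.224
v^0.44 = 17200^0.44 = 73.05
g^-0.22 = 3.7^-0.22 = 0.7499
D_tc = 0.99 × 1.014 × 8.224 × 73.05 × 0.7499 = 452.3 m
D_f = 1.23 × (452.3)^1.06 = 802.9 m

D_f ≈ 803 m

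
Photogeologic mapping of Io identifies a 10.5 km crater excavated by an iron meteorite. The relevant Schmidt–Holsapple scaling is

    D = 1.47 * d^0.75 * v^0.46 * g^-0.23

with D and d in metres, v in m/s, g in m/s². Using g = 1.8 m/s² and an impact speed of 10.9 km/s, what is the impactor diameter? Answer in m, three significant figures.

d ≈ 550 m

Rearranging for d: d = [D / (1.47 · 10900^0.46 · 1.8^-0.23)]^(1/0.75).
D = 10500 m.
10900^0.46 = 71.98
1.8^-0.23 = 0.8735
Denominator = 1.47 × 71.98 × 0.8735 = 92.43
D / 92.43 = 10500 / 92.43 = 113.6
d = 113.6^(1/0.75) = 113.6^1.3333 = 550.1 m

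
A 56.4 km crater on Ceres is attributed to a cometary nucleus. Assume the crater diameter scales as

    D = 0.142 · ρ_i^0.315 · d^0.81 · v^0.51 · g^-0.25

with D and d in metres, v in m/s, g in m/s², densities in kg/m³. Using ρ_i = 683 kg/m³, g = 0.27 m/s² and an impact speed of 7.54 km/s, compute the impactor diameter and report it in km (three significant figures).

d ≈ 1.56 km

Rearranging for d: d = [D / (0.142 · 683^0.315 · 7540^0.51 · 0.27^-0.25)]^(1/0.81).
D = 56400 m.
683^0.315 = 7.813
7540^0.51 = 94.94
0.27^-0.25 = 1.387
Denominator = 0.142 × 7.813 × 94.94 × 1.387 = 146.1
D / 146.1 = 56400 / 146.1 = 386.0
d = 386.0^(1/0.81) = 386.0^1.2346 = 1561 m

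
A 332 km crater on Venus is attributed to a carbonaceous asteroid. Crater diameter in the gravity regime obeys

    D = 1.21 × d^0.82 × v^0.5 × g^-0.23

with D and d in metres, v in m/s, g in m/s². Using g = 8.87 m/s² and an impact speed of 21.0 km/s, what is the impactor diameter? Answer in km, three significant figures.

d ≈ 18.3 km

Rearranging for d: d = [D / (1.21 · 21000^0.5 · 8.87^-0.23)]^(1/0.82).
D = 332000 m.
21000^0.5 = 144.9
8.87^-0.23 = 0.6053
Denominator = 1.21 × 144.9 × 0.6053 = 106.1
D / 106.1 = 332000 / 106.1 = 3129
d = 3129^(1/0.82) = 3129^1.2195 = 18308 m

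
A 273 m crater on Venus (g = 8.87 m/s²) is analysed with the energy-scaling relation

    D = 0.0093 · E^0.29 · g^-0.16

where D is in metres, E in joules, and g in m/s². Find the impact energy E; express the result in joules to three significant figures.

E ≈ 8.49 × 10^15 J

Rearranging: E = [D / (0.0093 · g^-0.16)]^(1/0.29).
g^-0.16 = 8.87^-0.16 = 0.7052
D / (0.0093 × 0.7052) = 273 / (6.558 × 10^-3) = 4.163 × 10^4
E = (4.163 × 10^4)^3.4483 = 8.494 × 10^15 J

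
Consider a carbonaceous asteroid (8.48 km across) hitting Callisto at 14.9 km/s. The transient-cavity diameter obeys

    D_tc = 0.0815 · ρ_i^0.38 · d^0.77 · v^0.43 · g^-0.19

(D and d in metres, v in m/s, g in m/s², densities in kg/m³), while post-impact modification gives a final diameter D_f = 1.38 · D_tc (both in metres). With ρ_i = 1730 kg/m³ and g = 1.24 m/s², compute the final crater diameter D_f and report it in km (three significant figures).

In SI: d = 8480 m, v = 14900 m/s.
ρ_i^0.38 = 1730^0.38 = 17.00
d^0.77 = 8480^0.77 = 1059
v^0.43 = 14900^0.43 = 62.30
g^-0.19 = 1.24^-0.19 = 0.9600
D_tc = 0.0815 × 17.00 × 1059 × 62.30 × 0.9600 = 87750 m
D_f = 1.38 × 87750 = 1.211 × 10^5 m
     = 121.1 km

D_f ≈ 121 km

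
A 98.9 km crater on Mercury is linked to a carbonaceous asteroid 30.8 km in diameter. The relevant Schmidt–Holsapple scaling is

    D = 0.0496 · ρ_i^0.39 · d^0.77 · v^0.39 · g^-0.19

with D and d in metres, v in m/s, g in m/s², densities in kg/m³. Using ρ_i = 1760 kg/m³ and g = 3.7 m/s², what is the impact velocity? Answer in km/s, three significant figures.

Rearranging for v: v = [D / (0.0496 · 1760^0.39 · 30800^0.77 · 3.7^-0.19)]^(1/0.39).
D = 98900 m.
1760^0.39 = 18.44
30800^0.77 = 2859
3.7^-0.19 = 0.7799
Denominator = 0.0496 × 18.44 × 2859 × 0.7799 = 2039
D / 2039 = 98900 / 2039 = 48.50
v = 48.50^(1/0.39) = 48.50^2.5641 = 21009 m/s

v ≈ 21.0 km/s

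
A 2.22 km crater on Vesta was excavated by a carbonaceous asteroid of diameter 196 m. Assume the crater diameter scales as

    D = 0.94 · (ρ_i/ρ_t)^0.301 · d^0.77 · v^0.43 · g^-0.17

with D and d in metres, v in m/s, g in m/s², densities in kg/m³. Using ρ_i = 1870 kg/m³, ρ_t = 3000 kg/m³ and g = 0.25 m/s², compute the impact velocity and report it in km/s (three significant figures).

Rearranging for v: v = [D / (0.94 · (1870/3000)^0.301 · 196^0.77 · 0.25^-0.17)]^(1/0.43).
D = 2220 m.
(1870/3000)^0.301 = 0.8674
196^0.77 = 58.22
0.25^-0.17 = 1.266
Denominator = 0.94 × 0.8674 × 58.22 × 1.266 = 60.10
D / 60.10 = 2220 / 60.10 = 36.94
v = 36.94^(1/0.43) = 36.94^2.3256 = 4419 m/s

v ≈ 4.42 km/s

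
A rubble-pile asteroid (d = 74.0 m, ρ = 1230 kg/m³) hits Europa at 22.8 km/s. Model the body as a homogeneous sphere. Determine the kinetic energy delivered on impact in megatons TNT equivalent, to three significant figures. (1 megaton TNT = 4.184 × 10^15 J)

v = 22800 m/s.
Mass m = (π/6) ρ d³ = (π/6) × 1230 × (74)³ = 2.610 × 10^8 kg
E = ½ m v² = 0.5 × 2.610 × 10^8 × (22800)² = 6.784 × 10^16 J
   = 6.784 × 10^16 / 4.184×10^15 = 16.21 Mt

E ≈ 16.2 Mt TNT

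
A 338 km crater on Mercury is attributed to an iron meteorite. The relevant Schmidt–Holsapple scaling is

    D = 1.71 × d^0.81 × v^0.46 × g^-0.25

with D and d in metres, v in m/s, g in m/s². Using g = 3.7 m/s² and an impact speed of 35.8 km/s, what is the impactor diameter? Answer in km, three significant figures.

d ≈ 13.4 km

Rearranging for d: d = [D / (1.71 · 35800^0.46 · 3.7^-0.25)]^(1/0.81).
D = 338000 m.
35800^0.46 = 124.4
3.7^-0.25 = 0.7210
Denominator = 1.71 × 124.4 × 0.7210 = 153.4
D / 153.4 = 338000 / 153.4 = 2203
d = 2203^(1/0.81) = 2203^1.2346 = 13406 m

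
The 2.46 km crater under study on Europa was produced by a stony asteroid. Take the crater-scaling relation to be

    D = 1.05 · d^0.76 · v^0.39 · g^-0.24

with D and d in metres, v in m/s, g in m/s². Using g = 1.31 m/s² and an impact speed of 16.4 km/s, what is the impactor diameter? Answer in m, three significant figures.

Rearranging for d: d = [D / (1.05 · 16400^0.39 · 1.31^-0.24)]^(1/0.76).
D = 2460 m.
16400^0.39 = 44.03
1.31^-0.24 = 0.9372
Denominator = 1.05 × 44.03 × 0.9372 = 43.33
D / 43.33 = 2460 / 43.33 = 56.77
d = 56.77^(1/0.76) = 56.77^1.3158 = 203.3 m

d ≈ 203 m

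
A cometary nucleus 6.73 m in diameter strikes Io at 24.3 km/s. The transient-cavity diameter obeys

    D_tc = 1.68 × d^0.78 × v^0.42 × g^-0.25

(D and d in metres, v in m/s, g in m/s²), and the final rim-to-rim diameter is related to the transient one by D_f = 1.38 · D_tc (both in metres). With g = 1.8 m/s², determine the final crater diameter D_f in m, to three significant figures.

D_f ≈ 615 m

v = 24300 m/s.
d^0.78 = 6.73^0.78 = 4.424
v^0.42 = 24300^0.42 = 69.50
g^-0.25 = 1.8^-0.25 = 0.8633
D_tc = 1.68 × 4.424 × 69.50 × 0.8633 = 445.9 m
D_f = 1.38 × 445.9 = 615.3 m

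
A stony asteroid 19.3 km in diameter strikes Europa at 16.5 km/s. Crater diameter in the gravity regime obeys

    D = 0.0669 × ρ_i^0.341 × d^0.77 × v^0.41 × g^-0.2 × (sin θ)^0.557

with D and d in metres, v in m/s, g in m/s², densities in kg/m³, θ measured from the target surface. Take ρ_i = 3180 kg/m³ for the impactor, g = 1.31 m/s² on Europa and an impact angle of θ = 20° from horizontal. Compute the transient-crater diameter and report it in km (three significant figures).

D ≈ 58.3 km

In SI units: d = 19300 m, v = 16500 m/s.
ρ_i^0.341 = 3180^0.341 = 15.64
d^0.77 = 19300^0.77 = 1995
v^0.41 = 16500^0.41 = 53.60
g^-0.2 = 1.31^-0.2 = 0.9474
(sin 20°)^0.557 = 0.3420^0.557 = 0.5501
D = 0.0669 × 15.64 × 1995 × 53.60 × 0.9474 × 0.5501 = 58310 m
   = 58.31 km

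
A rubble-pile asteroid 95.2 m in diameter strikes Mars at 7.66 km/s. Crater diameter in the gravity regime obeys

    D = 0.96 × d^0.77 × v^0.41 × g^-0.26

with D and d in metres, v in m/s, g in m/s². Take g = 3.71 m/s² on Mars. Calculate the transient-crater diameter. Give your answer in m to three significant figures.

D ≈ 892 m

In SI units: v = 7660 m/s.
d^0.77 = 95.2^0.77 = 33.38
v^0.41 = 7660^0.41 = 39.13
g^-0.26 = 3.71^-0.26 = 0.7112
D = 0.96 × 33.38 × 39.13 × 0.7112 = 891.8 m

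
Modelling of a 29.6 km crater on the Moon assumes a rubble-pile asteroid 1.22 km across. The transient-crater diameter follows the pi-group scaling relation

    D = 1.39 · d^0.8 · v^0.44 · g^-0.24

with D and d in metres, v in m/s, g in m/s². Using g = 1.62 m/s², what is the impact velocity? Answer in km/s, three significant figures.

Rearranging for v: v = [D / (1.39 · 1220^0.8 · 1.62^-0.24)]^(1/0.44).
D = 29600 m.
1220^0.8 = 294.5
1.62^-0.24 = 0.8907
Denominator = 1.39 × 294.5 × 0.8907 = 364.6
D / 364.6 = 29600 / 364.6 = 81.18
v = 81.18^(1/0.44) = 81.18^2.2727 = 21858 m/s

v ≈ 21.9 km/s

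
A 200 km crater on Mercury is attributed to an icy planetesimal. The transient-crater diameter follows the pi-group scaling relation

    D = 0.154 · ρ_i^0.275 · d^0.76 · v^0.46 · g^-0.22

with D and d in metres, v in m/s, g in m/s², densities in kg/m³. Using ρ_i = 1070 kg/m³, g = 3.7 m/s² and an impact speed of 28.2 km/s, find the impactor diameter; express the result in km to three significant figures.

Rearranging for d: d = [D / (0.154 · 1070^0.275 · 28200^0.46 · 3.7^-0.22)]^(1/0.76).
D = 200000 m.
1070^0.275 = 6.809
28200^0.46 = 111.5
3.7^-0.22 = 0.7499
Denominator = 0.154 × 6.809 × 111.5 × 0.7499 = 87.68
D / 87.68 = 200000 / 87.68 = 2281
d = 2281^(1/0.76) = 2281^1.3158 = 26219 m

d ≈ 26.2 km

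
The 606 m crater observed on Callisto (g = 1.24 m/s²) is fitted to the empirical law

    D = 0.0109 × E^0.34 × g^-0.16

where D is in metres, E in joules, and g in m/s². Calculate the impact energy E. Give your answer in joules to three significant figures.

E ≈ 1.00 × 10^14 J

Rearranging: E = [D / (0.0109 · g^-0.16)]^(1/0.34).
g^-0.16 = 1.24^-0.16 = 0.9662
D / (0.0109 × 0.9662) = 606 / (0.01053) = 5.755 × 10^4
E = (5.755 × 10^4)^2.9412 = 1.001 × 10^14 J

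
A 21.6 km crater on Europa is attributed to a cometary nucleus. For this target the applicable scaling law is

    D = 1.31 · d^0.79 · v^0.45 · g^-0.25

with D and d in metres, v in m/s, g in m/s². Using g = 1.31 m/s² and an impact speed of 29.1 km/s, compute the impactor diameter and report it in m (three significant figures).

Rearranging for d: d = [D / (1.31 · 29100^0.45 · 1.31^-0.25)]^(1/0.79).
D = 21600 m.
29100^0.45 = 102.0
1.31^-0.25 = 0.9347
Denominator = 1.31 × 102.0 × 0.9347 = 124.9
D / 124.9 = 21600 / 124.9 = 172.9
d = 172.9^(1/0.79) = 172.9^1.2658 = 680.1 m

d ≈ 680 m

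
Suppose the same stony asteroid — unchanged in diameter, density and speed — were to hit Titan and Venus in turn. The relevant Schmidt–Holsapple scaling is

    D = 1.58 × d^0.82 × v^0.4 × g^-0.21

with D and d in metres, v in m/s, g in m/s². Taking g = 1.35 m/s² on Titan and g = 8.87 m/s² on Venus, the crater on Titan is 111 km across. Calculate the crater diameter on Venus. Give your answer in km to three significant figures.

D ≈ 74.8 km

All impactor-dependent factors cancel in the ratio, leaving D_Venus/D_Titan = (g_Venus/g_Titan)^-0.21.
(8.87/1.35)^-0.21 = 6.570^-0.21 = 0.6735
D_Venus = 0.6735 × 111 km = 74.8 km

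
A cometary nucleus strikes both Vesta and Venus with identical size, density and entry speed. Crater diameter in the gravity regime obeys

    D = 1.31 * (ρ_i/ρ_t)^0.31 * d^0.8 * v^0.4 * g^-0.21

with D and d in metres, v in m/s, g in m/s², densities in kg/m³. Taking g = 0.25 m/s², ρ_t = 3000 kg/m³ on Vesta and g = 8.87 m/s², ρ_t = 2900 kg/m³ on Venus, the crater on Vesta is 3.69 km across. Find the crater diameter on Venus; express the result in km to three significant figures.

D ≈ 1.76 km

The impactor-only factors (d, v, ρ_i) cancel in the ratio, leaving D_Venus/D_Vesta = (g_Venus/g_Vesta)^-0.21 · (ρ_t,Vesta/ρ_t,Venus)^0.31.
(8.87/0.25)^-0.21 = 35.48^-0.21 = 0.4726
(3000/2900)^0.31 = 1.034^0.31 = 1.010
Ratio = 0.4726 × 1.010 = 0.4773
D_Venus = 0.4773 × 3.69 km = 1.76 km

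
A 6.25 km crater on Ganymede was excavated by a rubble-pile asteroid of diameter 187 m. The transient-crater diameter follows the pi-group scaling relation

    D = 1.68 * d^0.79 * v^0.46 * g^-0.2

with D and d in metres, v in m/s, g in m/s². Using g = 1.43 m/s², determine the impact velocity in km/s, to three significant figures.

v ≈ 8.47 km/s

Rearranging for v: v = [D / (1.68 · 187^0.79 · 1.43^-0.2)]^(1/0.46).
D = 6250 m.
187^0.79 = 62.34
1.43^-0.2 = 0.9310
Denominator = 1.68 × 62.34 × 0.9310 = 97.50
D / 97.50 = 6250 / 97.50 = 64.10
v = 64.10^(1/0.46) = 64.10^2.1739 = 8471 m/s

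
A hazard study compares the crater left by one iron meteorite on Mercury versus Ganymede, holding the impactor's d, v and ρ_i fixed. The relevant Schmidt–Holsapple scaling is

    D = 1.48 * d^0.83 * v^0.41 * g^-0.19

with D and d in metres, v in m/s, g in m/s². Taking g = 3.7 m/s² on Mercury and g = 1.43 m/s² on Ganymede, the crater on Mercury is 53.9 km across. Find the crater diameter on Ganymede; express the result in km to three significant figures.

All impactor-dependent factors cancel in the ratio, leaving D_Ganymede/D_Mercury = (g_Ganymede/g_Mercury)^-0.19.
(1.43/3.7)^-0.19 = 0.3865^-0.19 = 1.198
D_Ganymede = 1.198 × 53.9 km = 64.6 km

D ≈ 64.6 km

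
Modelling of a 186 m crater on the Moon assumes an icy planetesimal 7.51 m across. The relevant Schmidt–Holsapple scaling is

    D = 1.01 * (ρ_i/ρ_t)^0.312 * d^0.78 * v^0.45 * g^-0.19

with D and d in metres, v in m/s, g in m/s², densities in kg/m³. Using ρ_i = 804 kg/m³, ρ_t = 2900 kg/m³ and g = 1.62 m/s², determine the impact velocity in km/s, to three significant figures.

Rearranging for v: v = [D / (1.01 · (804/2900)^0.312 · 7.51^0.78 · 1.62^-0.19)]^(1/0.45).
(804/2900)^0.312 = 0.6701
7.51^0.78 = 4.819
1.62^-0.19 = 0.9124
Denominator = 1.01 × 0.6701 × 4.819 × 0.9124 = 2.976
D / 2.976 = 186 / 2.976 = 62.50
v = 62.50^(1/0.45) = 62.50^2.2222 = 9790 m/s

v ≈ 9.79 km/s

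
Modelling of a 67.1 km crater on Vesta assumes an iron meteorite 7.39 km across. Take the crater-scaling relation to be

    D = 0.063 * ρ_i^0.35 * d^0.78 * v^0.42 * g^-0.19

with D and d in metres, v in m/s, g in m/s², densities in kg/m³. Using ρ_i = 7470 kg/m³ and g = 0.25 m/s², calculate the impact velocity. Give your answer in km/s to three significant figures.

v ≈ 4.64 km/s

Rearranging for v: v = [D / (0.063 · 7470^0.35 · 7390^0.78 · 0.25^-0.19)]^(1/0.42).
D = 67100 m.
7470^0.35 = 22.68
7390^0.78 = 1041
0.25^-0.19 = 1.301
Denominator = 0.063 × 22.68 × 1041 × 1.301 = 1935
D / 1935 = 67100 / 1935 = 34.68
v = 34.68^(1/0.42) = 34.68^2.381 = 4644 m/s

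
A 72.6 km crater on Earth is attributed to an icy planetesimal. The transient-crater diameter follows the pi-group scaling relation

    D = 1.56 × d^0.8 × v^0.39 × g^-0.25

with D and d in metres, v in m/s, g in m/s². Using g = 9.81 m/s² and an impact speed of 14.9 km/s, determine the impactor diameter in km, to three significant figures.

d ≈ 12.9 km

Rearranging for d: d = [D / (1.56 · 14900^0.39 · 9.81^-0.25)]^(1/0.8).
D = 72600 m.
14900^0.39 = 42.42
9.81^-0.25 = 0.5650
Denominator = 1.56 × 42.42 × 0.5650 = 37.39
D / 37.39 = 72600 / 37.39 = 1942
d = 1942^(1/0.8) = 1942^1.25 = 12892 m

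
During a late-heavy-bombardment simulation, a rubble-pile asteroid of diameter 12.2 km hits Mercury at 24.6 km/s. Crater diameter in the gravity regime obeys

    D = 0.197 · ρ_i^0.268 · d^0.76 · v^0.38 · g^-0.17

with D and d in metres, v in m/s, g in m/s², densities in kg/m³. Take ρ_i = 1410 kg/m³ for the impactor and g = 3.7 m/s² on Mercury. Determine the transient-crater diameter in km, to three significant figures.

D ≈ 65.5 km

In SI units: d = 12200 m, v = 24600 m/s.
ρ_i^0.268 = 1410^0.268 = 6.982
d^0.76 = 12200^0.76 = 1275
v^0.38 = 24600^0.38 = 46.62
g^-0.17 = 3.7^-0.17 = 0.8006
D = 0.197 × 6.982 × 1275 × 46.62 × 0.8006 = 65455 m
   = 65.46 km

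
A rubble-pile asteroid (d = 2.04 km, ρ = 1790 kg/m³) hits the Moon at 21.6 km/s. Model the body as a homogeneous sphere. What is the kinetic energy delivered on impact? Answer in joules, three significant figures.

E ≈ 1.86 × 10^21 J

d = 2040 m; v = 21600 m/s.
Mass m = (π/6) ρ d³ = (π/6) × 1790 × (2040)³ = 7.957 × 10^12 kg
E = ½ m v² = 0.5 × 7.957 × 10^12 × (21600)² = 1.856 × 10^21 J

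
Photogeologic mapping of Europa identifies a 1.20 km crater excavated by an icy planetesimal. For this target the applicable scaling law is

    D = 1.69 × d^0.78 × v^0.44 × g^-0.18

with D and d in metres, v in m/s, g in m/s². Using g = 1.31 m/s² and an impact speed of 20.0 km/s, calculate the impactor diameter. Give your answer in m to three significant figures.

d ≈ 18.0 m

Rearranging for d: d = [D / (1.69 · 20000^0.44 · 1.31^-0.18)]^(1/0.78).
D = 1200 m.
20000^0.44 = 78.06
1.31^-0.18 = 0.9526
Denominator = 1.69 × 78.06 × 0.9526 = 125.7
D / 125.7 = 1200 / 125.7 = 9.547
d = 9.547^(1/0.78) = 9.547^1.2821 = 18.04 m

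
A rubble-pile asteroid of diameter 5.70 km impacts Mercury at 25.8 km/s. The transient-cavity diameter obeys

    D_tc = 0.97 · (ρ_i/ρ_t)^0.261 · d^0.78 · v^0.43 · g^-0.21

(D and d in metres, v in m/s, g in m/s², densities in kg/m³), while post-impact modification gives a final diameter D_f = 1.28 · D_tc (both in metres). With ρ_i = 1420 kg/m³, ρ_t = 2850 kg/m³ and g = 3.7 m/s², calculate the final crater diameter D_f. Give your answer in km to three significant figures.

In SI: d = 5700 m, v = 25800 m/s.
(ρ_i/ρ_t)^0.261 = (1420/2850)^0.261 = 0.8337
d^0.78 = 5700^0.78 = 850.3
v^0.43 = 25800^0.43 = 78.89
g^-0.21 = 3.7^-0.21 = 0.7598
D_tc = 0.97 × 0.8337 × 850.3 × 78.89 × 0.7598 = 41220 m
D_f = 1.28 × 41220 = 52762 m
     = 52.76 km

D_f ≈ 52.8 km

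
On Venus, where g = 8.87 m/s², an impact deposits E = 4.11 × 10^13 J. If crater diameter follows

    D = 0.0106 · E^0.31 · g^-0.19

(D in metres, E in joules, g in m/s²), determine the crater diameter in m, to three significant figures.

E^0.31 = (4.11 × 10^13)^0.31 = 1.661 × 10^4
g^-0.19 = 8.87^-0.19 = 0.6605
D = 0.0106 × 1.661 × 10^4 × 0.6605 = 116.3 m

D ≈ 116 m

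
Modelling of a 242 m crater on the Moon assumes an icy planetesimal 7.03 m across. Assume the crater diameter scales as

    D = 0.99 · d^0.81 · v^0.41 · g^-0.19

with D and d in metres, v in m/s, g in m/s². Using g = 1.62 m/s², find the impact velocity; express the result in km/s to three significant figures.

Rearranging for v: v = [D / (0.99 · 7.03^0.81 · 1.62^-0.19)]^(1/0.41).
7.03^0.81 = 4.853
1.62^-0.19 = 0.9124
Denominator = 0.99 × 4.853 × 0.9124 = 4.384
D / 4.384 = 242 / 4.384 = 55.20
v = 55.20^(1/0.41) = 55.20^2.439 = 17725 m/s

v ≈ 17.7 km/s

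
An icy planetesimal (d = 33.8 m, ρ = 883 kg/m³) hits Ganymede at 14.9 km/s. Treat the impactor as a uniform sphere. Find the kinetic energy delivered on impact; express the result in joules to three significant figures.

E ≈ 1.98 × 10^15 J

v = 14900 m/s.
Mass m = (π/6) ρ d³ = (π/6) × 883 × (33.8)³ = 1.785 × 10^7 kg
E = ½ m v² = 0.5 × 1.785 × 10^7 × (14900)² = 1.981 × 10^15 J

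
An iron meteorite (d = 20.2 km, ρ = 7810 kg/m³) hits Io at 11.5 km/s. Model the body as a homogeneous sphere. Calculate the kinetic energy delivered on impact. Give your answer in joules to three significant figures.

d = 20200 m; v = 11500 m/s.
Mass m = (π/6) ρ d³ = (π/6) × 7810 × (20200)³ = 3.371 × 10^16 kg
E = ½ m v² = 0.5 × 3.371 × 10^16 × (11500)² = 2.229 × 10^24 J

E ≈ 2.23 × 10^24 J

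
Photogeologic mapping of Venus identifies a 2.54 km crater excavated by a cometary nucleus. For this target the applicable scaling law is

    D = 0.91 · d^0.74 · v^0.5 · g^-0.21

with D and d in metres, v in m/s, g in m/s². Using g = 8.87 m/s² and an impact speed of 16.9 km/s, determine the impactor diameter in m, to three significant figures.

d ≈ 117 m

Rearranging for d: d = [D / (0.91 · 16900^0.5 · 8.87^-0.21)]^(1/0.74).
D = 2540 m.
16900^0.5 = 130.0
8.87^-0.21 = 0.6323
Denominator = 0.91 × 130.0 × 0.6323 = 74.80
D / 74.80 = 2540 / 74.80 = 33.96
d = 33.96^(1/0.74) = 33.96^1.3514 = 117.2 m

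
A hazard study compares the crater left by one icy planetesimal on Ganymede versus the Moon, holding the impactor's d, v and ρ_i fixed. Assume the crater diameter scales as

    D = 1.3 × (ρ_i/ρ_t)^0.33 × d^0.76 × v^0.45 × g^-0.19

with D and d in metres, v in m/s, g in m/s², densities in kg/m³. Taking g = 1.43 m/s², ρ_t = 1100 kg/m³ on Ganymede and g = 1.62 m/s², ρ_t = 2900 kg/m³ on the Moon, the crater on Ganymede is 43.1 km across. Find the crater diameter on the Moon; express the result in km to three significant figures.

D ≈ 30.6 km

The impactor-only factors (d, v, ρ_i) cancel in the ratio, leaving D_Moon/D_Ganymede = (g_Moon/g_Ganymede)^-0.19 · (ρ_t,Ganymede/ρ_t,Moon)^0.33.
(1.62/1.43)^-0.19 = 1.133^-0.19 = 0.9766
(1100/2900)^0.33 = 0.3793^0.33 = 0.7262
Ratio = 0.9766 × 0.7262 = 0.7092
D_Moon = 0.7092 × 43.1 km = 30.6 km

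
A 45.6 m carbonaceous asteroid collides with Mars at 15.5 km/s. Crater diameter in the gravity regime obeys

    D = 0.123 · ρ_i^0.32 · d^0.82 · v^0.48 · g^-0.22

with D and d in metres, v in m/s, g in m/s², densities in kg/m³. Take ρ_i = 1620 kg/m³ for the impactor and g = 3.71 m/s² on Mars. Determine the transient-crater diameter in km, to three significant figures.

D ≈ 2.31 km

In SI units: v = 15500 m/s.
ρ_i^0.32 = 1620^0.32 = 10.64
d^0.82 = 45.6^0.82 = 22.93
v^0.48 = 15500^0.48 = 102.7
g^-0.22 = 3.71^-0.22 = 0.7494
D = 0.123 × 10.64 × 22.93 × 102.7 × 0.7494 = 2310 m
   = 2.310 km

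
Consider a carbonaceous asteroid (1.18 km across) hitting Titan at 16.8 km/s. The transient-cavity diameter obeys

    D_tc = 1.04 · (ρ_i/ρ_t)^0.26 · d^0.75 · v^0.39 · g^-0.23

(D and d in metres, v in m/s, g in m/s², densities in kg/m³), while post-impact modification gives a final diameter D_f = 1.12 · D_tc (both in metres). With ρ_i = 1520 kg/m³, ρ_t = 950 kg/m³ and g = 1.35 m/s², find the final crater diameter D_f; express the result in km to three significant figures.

In SI: d = 1180 m, v = 16800 m/s.
(ρ_i/ρ_t)^0.26 = (1520/950)^0.26 = 1.130
d^0.75 = 1180^0.75 = 201.3
v^0.39 = 16800^0.39 = 44.45
g^-0.23 = 1.35^-0.23 = 0.9333
D_tc = 1.04 × 1.130 × 201.3 × 44.45 × 0.9333 = 9814 m
D_f = 1.12 × 9814 = 10992 m
     = 10.99 km

D_f ≈ 11.0 km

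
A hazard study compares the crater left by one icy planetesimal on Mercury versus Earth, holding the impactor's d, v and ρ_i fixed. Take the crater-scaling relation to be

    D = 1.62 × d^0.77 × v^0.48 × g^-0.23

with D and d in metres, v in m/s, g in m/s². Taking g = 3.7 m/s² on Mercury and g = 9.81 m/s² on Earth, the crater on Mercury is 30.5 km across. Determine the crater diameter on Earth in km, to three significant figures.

All impactor-dependent factors cancel in the ratio, leaving D_Earth/D_Mercury = (g_Earth/g_Mercury)^-0.23.
(9.81/3.7)^-0.23 = 2.651^-0.23 = 0.7991
D_Earth = 0.7991 × 30.5 km = 24.4 km

D ≈ 24.4 km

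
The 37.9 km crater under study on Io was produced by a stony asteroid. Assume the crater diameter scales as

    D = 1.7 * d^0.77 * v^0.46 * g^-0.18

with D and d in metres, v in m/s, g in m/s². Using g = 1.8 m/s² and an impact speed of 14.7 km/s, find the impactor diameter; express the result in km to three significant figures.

d ≈ 1.65 km

Rearranging for d: d = [D / (1.7 · 14700^0.46 · 1.8^-0.18)]^(1/0.77).
D = 37900 m.
14700^0.46 = 82.60
1.8^-0.18 = 0.8996
Denominator = 1.7 × 82.60 × 0.8996 = 126.3
D / 126.3 = 37900 / 126.3 = 300.1
d = 300.1^(1/0.77) = 300.1^1.2987 = 1649 m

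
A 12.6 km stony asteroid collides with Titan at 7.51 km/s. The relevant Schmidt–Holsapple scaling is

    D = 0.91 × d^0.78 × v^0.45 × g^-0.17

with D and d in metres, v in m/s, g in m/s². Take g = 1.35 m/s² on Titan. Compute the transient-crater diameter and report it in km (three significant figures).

D ≈ 75.7 km

In SI units: d = 12600 m, v = 7510 m/s.
d^0.78 = 12600^0.78 = 1579
v^0.45 = 7510^0.45 = 55.47
g^-0.17 = 1.35^-0.17 = 0.9503
D = 0.91 × 1579 × 55.47 × 0.9503 = 75743 m
   = 75.74 km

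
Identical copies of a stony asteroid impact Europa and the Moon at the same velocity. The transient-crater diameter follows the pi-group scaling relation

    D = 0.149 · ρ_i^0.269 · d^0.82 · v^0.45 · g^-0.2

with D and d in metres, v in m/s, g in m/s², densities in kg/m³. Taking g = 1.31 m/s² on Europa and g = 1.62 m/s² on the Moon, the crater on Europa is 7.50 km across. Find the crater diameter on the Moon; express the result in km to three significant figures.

D ≈ 7.19 km

All impactor-dependent factors cancel in the ratio, leaving D_Moon/D_Europa = (g_Moon/g_Europa)^-0.2.
(1.62/1.31)^-0.2 = 1.237^-0.2 = 0.9584
D_Moon = 0.9584 × 7.50 km = 7.19 km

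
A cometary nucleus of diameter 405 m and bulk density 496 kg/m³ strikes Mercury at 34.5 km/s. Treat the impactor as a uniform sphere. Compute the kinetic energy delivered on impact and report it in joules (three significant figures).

E ≈ 1.03 × 10^19 J

v = 34500 m/s.
Mass m = (π/6) ρ d³ = (π/6) × 496 × (405)³ = 1.725 × 10^10 kg
E = ½ m v² = 0.5 × 1.725 × 10^10 × (34500)² = 1.027 × 10^19 J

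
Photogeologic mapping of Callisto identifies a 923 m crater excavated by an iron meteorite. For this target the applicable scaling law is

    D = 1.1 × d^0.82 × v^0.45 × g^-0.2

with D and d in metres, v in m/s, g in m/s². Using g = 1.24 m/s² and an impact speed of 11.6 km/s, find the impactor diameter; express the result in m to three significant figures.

Rearranging for d: d = [D / (1.1 · 11600^0.45 · 1.24^-0.2)]^(1/0.82).
11600^0.45 = 67.45
1.24^-0.2 = 0.9579
Denominator = 1.1 × 67.45 × 0.9579 = 71.07
D / 71.07 = 923 / 71.07 = 12.99
d = 12.99^(1/0.82) = 12.99^1.2195 = 22.81 m

d ≈ 22.8 m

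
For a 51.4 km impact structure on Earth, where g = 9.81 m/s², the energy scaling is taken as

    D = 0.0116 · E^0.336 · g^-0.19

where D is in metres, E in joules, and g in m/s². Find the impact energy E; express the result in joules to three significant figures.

Rearranging: E = [D / (0.0116 · g^-0.19)]^(1/0.336).
D = 51400 m.
g^-0.19 = 9.81^-0.19 = 0.6480
D / (0.0116 × 0.6480) = 51400 / (7.517 × 10^-3) = 6.838 × 10^6
E = (6.838 × 10^6)^2.9762 = 2.198 × 10^20 J

E ≈ 2.20 × 10^20 J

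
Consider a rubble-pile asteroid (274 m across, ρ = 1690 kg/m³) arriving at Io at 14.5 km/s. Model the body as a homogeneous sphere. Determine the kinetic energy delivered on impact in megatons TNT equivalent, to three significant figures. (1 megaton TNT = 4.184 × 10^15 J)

v = 14500 m/s.
Mass m = (π/6) ρ d³ = (π/6) × 1690 × (274)³ = 1.820 × 10^10 kg
E = ½ m v² = 0.5 × 1.820 × 10^10 × (14500)² = 1.913 × 10^18 J
   = 1.913 × 10^18 / 4.184×10^15 = 457.2 Mt

E ≈ 457 Mt TNT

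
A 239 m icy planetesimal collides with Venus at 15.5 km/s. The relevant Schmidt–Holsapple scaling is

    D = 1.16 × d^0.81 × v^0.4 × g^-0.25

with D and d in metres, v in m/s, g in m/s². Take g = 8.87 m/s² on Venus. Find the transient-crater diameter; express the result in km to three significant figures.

D ≈ 2.69 km

In SI units: v = 15500 m/s.
d^0.81 = 239^0.81 = 84.43
v^0.4 = 15500^0.4 = 47.44
g^-0.25 = 8.87^-0.25 = 0.5795
D = 1.16 × 84.43 × 47.44 × 0.5795 = 2692 m
   = 2.692 km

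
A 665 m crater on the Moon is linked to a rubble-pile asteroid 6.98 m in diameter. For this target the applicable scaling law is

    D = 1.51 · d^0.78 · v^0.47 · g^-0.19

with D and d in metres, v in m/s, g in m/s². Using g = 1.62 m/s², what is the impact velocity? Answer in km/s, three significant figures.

v ≈ 20.4 km/s

Rearranging for v: v = [D / (1.51 · 6.98^0.78 · 1.62^-0.19)]^(1/0.47).
6.98^0.78 = 4.552
1.62^-0.19 = 0.9124
Denominator = 1.51 × 4.552 × 0.9124 = 6.271
D / 6.271 = 665 / 6.271 = 106.0
v = 106.0^(1/0.47) = 106.0^2.1277 = 20382 m/s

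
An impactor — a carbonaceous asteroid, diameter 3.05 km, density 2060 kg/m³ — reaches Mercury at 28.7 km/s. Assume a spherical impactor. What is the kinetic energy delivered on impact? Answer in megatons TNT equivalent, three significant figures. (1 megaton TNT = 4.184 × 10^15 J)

E ≈ 3.01 × 10^6 Mt TNT

d = 3050 m; v = 28700 m/s.
Mass m = (π/6) ρ d³ = (π/6) × 2060 × (3050)³ = 3.060 × 10^13 kg
E = ½ m v² = 0.5 × 3.060 × 10^13 × (28700)² = 1.260 × 10^22 J
   = 1.260 × 10^22 / 4.184×10^15 = 3.011 × 10^6 Mt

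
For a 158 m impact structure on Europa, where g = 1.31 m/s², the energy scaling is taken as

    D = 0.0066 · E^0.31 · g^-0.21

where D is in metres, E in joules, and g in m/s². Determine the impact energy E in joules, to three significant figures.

Rearranging: E = [D / (0.0066 · g^-0.21)]^(1/0.31).
g^-0.21 = 1.31^-0.21 = 0.9449
D / (0.0066 × 0.9449) = 158 / (6.236 × 10^-3) = 2.534 × 10^4
E = (2.534 × 10^4)^3.2258 = 1.606 × 10^14 J

E ≈ 1.61 × 10^14 J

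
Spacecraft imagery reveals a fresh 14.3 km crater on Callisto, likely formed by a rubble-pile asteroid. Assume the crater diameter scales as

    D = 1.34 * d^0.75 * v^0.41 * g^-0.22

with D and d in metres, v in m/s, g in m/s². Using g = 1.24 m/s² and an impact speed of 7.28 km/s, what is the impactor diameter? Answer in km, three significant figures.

Rearranging for d: d = [D / (1.34 · 7280^0.41 · 1.24^-0.22)]^(1/0.75).
D = 14300 m.
7280^0.41 = 38.32
1.24^-0.22 = 0.9538
Denominator = 1.34 × 38.32 × 0.9538 = 48.98
D / 48.98 = 14300 / 48.98 = 292.0
d = 292.0^(1/0.75) = 292.0^1.3333 = 1937 m

d ≈ 1.94 km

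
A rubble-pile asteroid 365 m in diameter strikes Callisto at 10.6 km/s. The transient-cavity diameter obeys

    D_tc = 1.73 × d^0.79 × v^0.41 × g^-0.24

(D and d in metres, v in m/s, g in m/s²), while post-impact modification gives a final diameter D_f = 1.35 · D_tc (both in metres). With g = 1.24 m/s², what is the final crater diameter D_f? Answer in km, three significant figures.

D_f ≈ 10.5 km

v = 10600 m/s.
d^0.79 = 365^0.79 = 105.7
v^0.41 = 10600^0.41 = 44.71
g^-0.24 = 1.24^-0.24 = 0.9497
D_tc = 1.73 × 105.7 × 44.71 × 0.9497 = 7764 m
D_f = 1.35 × 7764 = 10481 m
     = 10.48 km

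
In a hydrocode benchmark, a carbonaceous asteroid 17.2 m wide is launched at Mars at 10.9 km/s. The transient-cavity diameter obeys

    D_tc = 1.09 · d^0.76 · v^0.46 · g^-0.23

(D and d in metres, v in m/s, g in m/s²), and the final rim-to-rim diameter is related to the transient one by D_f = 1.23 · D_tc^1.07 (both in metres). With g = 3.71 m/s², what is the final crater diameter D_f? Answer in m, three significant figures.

v = 10900 m/s.
d^0.76 = 17.2^0.76 = 8.690
v^0.46 = 10900^0.46 = 71.98
g^-0.23 = 3.71^-0.23 = 0.7397
D_tc = 1.09 × 8.690 × 71.98 × 0.7397 = 504.3 m
D_f = 1.23 × (504.3)^1.07 = 958.9 m

D_f ≈ 959 m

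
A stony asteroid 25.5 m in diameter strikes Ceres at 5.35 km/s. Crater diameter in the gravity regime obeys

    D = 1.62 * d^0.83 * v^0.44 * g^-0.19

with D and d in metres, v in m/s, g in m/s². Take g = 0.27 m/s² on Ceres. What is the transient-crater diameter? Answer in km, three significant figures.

D ≈ 1.33 km

In SI units: v = 5350 m/s.
d^0.83 = 25.5^0.83 = 14.70
v^0.44 = 5350^0.44 = 43.70
g^-0.19 = 0.27^-0.19 = 1.282
D = 1.62 × 14.70 × 43.70 × 1.282 = 1334 m
   = 1.334 km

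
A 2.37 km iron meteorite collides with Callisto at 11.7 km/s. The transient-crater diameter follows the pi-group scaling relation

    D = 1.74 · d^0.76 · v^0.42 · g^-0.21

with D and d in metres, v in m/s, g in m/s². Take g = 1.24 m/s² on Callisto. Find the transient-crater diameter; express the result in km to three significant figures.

D ≈ 31.2 km

In SI units: d = 2370 m, v = 11700 m/s.
d^0.76 = 2370^0.76 = 367.1
v^0.42 = 11700^0.42 = 51.13
g^-0.21 = 1.24^-0.21 = 0.9558
D = 1.74 × 367.1 × 51.13 × 0.9558 = 31216 m
   = 31.22 km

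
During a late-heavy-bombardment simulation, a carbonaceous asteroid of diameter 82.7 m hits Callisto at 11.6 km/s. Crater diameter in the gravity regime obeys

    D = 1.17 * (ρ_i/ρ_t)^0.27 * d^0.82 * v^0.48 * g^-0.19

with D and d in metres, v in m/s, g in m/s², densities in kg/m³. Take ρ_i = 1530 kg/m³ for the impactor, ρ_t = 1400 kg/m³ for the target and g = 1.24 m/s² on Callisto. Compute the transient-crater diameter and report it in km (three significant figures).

In SI units: v = 11600 m/s.
(ρ_i/ρ_t)^0.27 = (1530/1400)^0.27 = 1.024
d^0.82 = 82.7^0.82 = 37.36
v^0.48 = 11600^0.48 = 89.32
g^-0.19 = 1.24^-0.19 = 0.9600
D = 1.17 × 1.024 × 37.36 × 89.32 × 0.9600 = 3838 m
   = 3.838 km

D ≈ 3.84 km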